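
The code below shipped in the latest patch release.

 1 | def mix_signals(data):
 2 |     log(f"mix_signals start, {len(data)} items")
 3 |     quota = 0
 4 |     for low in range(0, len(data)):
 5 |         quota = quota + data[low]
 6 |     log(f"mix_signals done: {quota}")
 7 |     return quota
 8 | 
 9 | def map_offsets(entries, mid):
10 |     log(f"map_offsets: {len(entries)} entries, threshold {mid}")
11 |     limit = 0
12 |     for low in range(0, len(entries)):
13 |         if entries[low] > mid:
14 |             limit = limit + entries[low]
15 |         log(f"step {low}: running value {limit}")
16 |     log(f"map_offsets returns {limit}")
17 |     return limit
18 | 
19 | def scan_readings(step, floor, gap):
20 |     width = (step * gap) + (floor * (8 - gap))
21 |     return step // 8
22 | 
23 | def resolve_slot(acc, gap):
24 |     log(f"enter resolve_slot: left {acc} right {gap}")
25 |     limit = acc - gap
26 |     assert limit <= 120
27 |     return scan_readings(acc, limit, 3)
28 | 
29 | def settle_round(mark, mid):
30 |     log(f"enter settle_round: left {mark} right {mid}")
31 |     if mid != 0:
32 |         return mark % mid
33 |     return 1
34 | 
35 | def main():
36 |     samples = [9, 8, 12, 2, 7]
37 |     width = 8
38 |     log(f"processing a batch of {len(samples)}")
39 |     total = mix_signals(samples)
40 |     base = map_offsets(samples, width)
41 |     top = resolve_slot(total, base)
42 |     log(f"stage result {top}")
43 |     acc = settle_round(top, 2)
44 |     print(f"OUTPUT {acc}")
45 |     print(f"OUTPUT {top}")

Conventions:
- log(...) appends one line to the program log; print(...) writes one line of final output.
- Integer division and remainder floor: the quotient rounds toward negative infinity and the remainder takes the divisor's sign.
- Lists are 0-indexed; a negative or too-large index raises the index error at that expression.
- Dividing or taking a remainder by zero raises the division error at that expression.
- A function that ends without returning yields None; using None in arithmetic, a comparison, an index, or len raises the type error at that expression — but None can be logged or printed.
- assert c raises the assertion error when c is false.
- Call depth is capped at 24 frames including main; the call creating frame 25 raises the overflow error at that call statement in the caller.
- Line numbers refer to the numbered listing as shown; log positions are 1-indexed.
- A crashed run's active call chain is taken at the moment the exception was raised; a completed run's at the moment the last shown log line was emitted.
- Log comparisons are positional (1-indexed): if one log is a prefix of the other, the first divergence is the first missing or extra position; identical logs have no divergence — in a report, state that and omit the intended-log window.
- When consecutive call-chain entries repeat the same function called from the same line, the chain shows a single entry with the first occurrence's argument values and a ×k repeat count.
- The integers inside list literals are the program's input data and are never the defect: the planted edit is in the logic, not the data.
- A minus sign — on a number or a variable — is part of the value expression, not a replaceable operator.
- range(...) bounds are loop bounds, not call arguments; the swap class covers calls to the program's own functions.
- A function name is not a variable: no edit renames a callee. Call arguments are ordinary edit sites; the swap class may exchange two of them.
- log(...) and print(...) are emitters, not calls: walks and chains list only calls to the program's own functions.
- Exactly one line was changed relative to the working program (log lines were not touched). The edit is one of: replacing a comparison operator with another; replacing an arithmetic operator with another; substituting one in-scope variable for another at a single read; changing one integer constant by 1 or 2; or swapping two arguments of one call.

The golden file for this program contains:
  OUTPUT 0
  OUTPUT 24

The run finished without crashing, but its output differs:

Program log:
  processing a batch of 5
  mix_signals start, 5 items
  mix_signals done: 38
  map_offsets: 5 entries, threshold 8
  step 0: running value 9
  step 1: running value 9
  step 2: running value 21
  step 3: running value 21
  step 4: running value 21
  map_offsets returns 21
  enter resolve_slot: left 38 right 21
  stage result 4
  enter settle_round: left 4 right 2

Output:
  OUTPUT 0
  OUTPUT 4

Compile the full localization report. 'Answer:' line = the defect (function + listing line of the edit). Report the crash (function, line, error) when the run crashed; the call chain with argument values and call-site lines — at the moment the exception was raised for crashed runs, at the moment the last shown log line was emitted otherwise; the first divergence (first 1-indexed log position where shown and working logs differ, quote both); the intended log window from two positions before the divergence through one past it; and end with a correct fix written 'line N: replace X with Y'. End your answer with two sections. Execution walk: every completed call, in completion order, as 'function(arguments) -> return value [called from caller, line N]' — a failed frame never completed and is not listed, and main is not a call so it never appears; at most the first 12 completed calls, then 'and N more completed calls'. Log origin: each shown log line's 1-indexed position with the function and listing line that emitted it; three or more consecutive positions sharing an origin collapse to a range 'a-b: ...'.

Answer: the defect is in scan_readings at line 21.
Core observation: The log first diverges at position 12: the faulty run prints 'stage result 4' where the working version prints 'stage result 24'.
Call chain: main -> settle_round(4, 2) (called at line 43).
First divergence: position 12; shown 'stage result 4' vs intended 'stage result 24'.
Intended log window:
  10: map_offsets returns 21
  11: enter resolve_slot: left 38 right 21
  12: stage result 24
  13: enter settle_round: left 24 right 2
Execution walk:
  mix_signals([9, 8, 12, 2, 7]) -> 38  [called from main, line 39]
  map_offsets([9, 8, 12, 2, 7], 8) -> 21  [called from main, line 40]
  scan_readings(38, 17, 3) -> 4  [called from resolve_slot, line 27]
  resolve_slot(38, 21) -> 4  [called from main, line 41]
  settle_round(4, 2) -> 0  [called from main, line 43]
Log origins:
  1 — main, line 38
  2 — mix_signals, line 2
  3 — mix_signals, line 6
  4 — map_offsets, line 10
  5-9 — map_offsets, line 15
  10 — map_offsets, line 16
  11 — resolve_slot, line 24
  12 — main, line 42
  13 — settle_round, line 30
A correct fix: line 21: replace `step` with `width`.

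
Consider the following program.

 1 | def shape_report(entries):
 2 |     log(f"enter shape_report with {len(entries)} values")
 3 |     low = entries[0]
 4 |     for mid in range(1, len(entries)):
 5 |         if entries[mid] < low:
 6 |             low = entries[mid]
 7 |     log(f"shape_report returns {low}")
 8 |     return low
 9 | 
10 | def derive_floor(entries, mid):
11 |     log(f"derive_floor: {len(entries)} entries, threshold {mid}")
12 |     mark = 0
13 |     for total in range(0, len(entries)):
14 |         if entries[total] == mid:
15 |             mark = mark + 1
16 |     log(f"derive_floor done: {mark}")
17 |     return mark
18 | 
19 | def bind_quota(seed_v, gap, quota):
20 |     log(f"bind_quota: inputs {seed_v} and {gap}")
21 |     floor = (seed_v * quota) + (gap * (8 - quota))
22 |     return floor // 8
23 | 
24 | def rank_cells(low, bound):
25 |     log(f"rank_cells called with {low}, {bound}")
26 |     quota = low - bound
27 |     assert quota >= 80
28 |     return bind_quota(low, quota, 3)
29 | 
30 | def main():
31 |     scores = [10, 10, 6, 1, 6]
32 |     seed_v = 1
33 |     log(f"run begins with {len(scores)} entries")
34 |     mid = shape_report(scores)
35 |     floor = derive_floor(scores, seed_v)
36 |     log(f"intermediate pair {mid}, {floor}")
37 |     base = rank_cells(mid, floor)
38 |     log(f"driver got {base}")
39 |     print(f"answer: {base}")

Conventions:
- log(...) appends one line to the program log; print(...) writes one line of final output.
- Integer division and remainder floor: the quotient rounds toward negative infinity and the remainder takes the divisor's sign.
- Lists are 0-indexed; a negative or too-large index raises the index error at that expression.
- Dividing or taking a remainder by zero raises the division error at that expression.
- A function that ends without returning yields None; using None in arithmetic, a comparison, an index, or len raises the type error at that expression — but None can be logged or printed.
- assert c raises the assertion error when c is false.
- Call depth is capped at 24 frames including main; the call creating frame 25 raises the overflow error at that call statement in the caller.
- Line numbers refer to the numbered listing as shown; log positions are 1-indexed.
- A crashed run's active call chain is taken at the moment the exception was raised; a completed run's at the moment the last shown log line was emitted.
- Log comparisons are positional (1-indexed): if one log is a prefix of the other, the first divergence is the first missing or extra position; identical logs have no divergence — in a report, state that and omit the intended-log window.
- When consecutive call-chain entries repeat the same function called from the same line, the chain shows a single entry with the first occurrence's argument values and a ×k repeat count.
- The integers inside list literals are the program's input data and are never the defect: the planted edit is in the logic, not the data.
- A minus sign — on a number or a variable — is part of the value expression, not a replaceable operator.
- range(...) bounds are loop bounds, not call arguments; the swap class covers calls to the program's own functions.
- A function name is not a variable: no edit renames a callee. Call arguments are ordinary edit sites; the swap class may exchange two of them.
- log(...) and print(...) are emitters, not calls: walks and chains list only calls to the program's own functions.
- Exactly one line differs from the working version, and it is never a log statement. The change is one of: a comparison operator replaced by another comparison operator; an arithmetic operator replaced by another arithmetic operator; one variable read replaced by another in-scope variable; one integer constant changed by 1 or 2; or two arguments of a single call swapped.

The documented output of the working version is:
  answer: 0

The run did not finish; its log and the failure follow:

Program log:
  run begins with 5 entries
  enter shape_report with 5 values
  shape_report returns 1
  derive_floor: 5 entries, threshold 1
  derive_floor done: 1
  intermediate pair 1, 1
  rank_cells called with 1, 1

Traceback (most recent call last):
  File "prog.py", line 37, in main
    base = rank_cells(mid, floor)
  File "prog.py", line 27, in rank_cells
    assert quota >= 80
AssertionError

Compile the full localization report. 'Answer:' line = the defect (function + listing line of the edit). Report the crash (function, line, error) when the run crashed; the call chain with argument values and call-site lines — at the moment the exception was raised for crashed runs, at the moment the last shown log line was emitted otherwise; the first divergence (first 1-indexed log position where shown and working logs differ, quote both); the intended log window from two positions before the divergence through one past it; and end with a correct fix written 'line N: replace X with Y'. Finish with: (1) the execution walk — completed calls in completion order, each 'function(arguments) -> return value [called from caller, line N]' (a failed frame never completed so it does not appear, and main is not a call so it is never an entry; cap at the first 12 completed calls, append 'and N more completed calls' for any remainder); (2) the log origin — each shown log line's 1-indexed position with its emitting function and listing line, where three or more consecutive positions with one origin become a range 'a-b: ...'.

Answer: the defect is in rank_cells at line 27.
Core observation: Only 7 log lines were emitted before the run died; the intended continuation was 'bind_quota: inputs 1 and 0'.
Crash: rank_cells, line 27, AssertionError.
Call chain: main -> rank_cells(1, 1) (called at line 37).
First divergence: position 8 — the faulty run's log ends after 7 lines; the working version continues with 'bind_quota: inputs 1 and 0'.
Intended log window:
  6: intermediate pair 1, 1
  7: rank_cells called with 1, 1
  8: bind_quota: inputs 1 and 0
  9: driver got 0
Execution walk:
  shape_report([10, 10, 6, 1, 6]) -> 1  [called from main, line 34]
  derive_floor([10, 10, 6, 1, 6], 1) -> 1  [called from main, line 35]
Log line origins:
  1 — main, line 33
  2 — shape_report, line 2
  3 — shape_report, line 7
  4 — derive_floor, line 11
  5 — derive_floor, line 16
  6 — main, line 36
  7 — rank_cells, line 25
A correct fix: line 27: replace `>=` with `<=`.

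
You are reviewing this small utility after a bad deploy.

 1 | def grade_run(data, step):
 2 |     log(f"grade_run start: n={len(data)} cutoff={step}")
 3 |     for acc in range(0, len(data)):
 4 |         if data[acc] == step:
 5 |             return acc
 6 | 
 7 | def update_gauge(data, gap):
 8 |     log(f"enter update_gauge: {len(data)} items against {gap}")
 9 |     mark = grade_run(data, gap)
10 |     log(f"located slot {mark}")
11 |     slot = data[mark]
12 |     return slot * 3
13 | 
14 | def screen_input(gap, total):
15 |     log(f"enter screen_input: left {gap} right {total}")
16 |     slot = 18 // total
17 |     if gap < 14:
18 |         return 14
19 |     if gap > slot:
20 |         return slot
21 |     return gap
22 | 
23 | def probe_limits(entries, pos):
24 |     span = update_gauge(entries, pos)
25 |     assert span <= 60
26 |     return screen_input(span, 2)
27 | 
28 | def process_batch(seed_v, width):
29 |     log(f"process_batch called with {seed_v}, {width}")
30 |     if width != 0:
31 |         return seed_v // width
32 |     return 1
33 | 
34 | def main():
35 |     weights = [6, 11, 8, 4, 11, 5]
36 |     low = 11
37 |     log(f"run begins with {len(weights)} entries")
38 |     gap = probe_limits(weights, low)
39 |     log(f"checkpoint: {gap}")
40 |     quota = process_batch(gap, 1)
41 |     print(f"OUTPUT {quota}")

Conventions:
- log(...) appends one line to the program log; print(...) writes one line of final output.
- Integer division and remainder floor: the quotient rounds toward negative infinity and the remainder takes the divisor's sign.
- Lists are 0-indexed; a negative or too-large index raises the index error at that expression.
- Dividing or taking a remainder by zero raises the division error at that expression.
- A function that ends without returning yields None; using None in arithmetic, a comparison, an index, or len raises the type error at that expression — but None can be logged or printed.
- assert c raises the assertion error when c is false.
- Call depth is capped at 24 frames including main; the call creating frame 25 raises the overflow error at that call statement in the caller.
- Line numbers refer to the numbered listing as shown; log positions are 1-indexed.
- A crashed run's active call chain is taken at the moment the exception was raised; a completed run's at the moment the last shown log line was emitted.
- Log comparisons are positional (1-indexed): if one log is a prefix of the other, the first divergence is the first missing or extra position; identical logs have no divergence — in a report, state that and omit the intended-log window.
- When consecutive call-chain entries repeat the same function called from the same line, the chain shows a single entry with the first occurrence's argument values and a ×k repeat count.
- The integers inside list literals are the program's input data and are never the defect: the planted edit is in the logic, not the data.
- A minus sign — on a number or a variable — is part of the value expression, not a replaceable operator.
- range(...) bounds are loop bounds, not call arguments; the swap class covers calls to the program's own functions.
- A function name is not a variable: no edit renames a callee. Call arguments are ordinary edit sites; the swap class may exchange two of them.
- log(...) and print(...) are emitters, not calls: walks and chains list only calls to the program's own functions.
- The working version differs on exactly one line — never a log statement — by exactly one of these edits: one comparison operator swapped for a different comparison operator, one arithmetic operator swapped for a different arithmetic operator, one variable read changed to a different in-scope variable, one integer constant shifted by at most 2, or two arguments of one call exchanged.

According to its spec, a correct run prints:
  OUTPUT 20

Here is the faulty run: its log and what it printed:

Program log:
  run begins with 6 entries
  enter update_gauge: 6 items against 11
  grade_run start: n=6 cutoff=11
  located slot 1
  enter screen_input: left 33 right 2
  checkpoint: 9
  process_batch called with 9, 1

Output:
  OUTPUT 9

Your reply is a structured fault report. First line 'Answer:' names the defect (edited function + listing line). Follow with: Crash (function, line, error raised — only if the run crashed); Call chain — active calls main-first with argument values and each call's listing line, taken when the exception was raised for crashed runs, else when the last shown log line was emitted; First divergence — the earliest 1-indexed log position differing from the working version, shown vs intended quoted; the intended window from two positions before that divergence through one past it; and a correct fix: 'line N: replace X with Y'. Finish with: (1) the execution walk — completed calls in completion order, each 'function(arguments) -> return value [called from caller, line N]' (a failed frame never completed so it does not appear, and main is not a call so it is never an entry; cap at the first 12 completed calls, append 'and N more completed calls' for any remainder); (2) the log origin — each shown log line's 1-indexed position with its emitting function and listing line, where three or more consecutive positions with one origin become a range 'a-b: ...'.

Answer: the defect is in screen_input at line 16.
Key observation: Position 6 is the first bad log line: 'checkpoint: 9' should read 'checkpoint: 20'.
Call chain: main -> process_batch(9, 1) (called at line 40).
First divergence: at position 6 the run shows 'checkpoint: 9' where the working version logs 'checkpoint: 20'.
Intended log window:
  4: located slot 1
  5: enter screen_input: left 33 right 2
  6: checkpoint: 20
  7: process_batch called with 20, 1
Execution walk:
  grade_run([6, 11, 8, 4, 11, 5], 11) -> 1  [called from update_gauge, line 9]
  update_gauge([6, 11, 8, 4, 11, 5], 11) -> 33  [called from probe_limits, line 24]
  screen_input(33, 2) -> 9  [called from probe_limits, line 26]
  probe_limits([6, 11, 8, 4, 11, 5], 11) -> 9  [called from main, line 38]
  process_batch(9, 1) -> 9  [called from main, line 40]
Log line origins:
  1: from main, line 37
  2: from update_gauge, line 8
  3: from grade_run, line 2
  4: from update_gauge, line 10
  5: from screen_input, line 15
  6: from main, line 39
  7: from process_batch, line 29
A correct fix: line 16: replace `//` with `+`.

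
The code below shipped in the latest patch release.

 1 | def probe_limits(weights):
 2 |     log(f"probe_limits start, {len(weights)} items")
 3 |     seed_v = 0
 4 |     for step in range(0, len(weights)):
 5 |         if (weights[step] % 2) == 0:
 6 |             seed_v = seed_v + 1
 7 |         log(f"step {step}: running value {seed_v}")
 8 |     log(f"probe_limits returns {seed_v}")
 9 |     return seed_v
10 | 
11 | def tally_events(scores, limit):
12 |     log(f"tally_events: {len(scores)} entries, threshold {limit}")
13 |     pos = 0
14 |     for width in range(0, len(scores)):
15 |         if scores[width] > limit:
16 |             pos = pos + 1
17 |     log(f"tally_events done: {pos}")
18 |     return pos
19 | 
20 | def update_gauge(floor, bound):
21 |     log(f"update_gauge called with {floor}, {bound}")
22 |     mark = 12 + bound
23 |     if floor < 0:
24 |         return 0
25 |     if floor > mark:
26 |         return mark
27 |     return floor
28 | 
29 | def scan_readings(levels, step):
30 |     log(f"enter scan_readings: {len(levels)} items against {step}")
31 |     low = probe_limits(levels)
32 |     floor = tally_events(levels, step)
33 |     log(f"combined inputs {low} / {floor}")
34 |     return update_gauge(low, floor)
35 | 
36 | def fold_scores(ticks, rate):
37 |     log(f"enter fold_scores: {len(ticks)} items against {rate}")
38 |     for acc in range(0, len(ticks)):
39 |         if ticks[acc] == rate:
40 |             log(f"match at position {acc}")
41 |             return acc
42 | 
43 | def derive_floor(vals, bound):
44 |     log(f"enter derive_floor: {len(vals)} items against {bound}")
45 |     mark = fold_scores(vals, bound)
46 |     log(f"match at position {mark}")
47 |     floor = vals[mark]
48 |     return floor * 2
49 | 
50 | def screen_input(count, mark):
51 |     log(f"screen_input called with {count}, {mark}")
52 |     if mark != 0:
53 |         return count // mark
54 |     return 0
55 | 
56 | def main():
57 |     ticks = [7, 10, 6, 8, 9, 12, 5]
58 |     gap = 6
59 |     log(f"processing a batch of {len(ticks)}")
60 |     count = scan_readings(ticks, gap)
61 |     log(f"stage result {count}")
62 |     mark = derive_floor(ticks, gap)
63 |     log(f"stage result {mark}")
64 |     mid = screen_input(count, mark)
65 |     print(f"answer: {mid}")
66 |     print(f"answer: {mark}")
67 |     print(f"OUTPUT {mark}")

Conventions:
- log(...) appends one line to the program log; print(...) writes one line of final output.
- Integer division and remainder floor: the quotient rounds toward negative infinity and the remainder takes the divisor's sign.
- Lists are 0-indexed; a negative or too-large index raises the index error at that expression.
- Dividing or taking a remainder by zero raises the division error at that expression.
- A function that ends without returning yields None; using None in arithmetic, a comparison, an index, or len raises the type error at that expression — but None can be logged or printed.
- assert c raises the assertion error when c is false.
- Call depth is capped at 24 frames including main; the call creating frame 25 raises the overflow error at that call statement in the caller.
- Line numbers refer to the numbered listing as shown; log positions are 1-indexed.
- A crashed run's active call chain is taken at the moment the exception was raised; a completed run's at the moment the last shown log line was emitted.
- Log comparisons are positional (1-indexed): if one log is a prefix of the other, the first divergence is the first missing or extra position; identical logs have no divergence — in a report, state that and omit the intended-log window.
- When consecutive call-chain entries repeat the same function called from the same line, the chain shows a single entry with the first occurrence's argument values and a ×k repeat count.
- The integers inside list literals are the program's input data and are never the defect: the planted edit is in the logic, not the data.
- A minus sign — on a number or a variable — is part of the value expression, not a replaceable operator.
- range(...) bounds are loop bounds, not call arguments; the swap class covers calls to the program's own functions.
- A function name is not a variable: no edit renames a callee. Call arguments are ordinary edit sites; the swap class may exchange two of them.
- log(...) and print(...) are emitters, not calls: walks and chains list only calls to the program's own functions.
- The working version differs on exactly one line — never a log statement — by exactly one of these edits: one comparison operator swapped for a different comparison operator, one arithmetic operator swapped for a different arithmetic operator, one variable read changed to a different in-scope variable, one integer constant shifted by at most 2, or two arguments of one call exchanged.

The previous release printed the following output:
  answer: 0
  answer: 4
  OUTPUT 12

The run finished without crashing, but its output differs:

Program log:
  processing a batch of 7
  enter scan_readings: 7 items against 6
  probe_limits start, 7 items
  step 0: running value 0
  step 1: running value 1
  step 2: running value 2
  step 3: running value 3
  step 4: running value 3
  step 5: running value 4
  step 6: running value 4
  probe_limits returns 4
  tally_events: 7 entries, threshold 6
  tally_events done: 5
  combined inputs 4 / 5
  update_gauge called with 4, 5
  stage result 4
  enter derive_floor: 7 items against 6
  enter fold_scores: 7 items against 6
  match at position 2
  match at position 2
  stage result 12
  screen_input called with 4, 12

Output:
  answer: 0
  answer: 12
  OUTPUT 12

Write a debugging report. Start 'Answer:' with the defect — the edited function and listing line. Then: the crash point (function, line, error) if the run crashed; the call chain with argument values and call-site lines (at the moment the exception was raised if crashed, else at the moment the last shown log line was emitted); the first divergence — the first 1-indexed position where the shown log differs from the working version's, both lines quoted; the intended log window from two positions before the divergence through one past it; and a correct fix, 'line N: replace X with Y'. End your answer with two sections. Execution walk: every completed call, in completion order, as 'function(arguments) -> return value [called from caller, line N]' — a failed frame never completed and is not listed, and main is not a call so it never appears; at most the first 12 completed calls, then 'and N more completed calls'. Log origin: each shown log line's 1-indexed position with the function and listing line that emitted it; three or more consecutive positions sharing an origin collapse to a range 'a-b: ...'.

Answer: the defect is in main at line 66.
Key observation: Log streams are identical — the defect surfaces only in the printed output.
Call chain: main -> screen_input(4, 12) (called at line 64).
First divergence: none (the log streams are identical).
Execution walk:
  probe_limits([7, 10, 6, 8, 9, 12, 5]) -> 4  [called from scan_readings, line 31]
  tally_events([7, 10, 6, 8, 9, 12, 5], 6) -> 5  [called from scan_readings, line 32]
  update_gauge(4, 5) -> 4  [called from scan_readings, line 34]
  scan_readings([7, 10, 6, 8, 9, 12, 5], 6) -> 4  [called from main, line 60]
  fold_scores([7, 10, 6, 8, 9, 12, 5], 6) -> 2  [called from derive_floor, line 45]
  derive_floor([7, 10, 6, 8, 9, 12, 5], 6) -> 12  [called from main, line 62]
  screen_input(4, 12) -> 0  [called from main, line 64]
Log line origins:
  1 — main, line 59
  2 — scan_readings, line 30
  3 — probe_limits, line 2
  4-10 — probe_limits, line 7
  11 — probe_limits, line 8
  12 — tally_events, line 12
  13 — tally_events, line 17
  14 — scan_readings, line 33
  15 — update_gauge, line 21
  16 — main, line 61
  17 — derive_floor, line 44
  18 — fold_scores, line 37
  19 — fold_scores, line 40
  20 — derive_floor, line 46
  21 — main, line 63
  22 — screen_input, line 51
A correct fix: line 66: replace `mark` with `count`.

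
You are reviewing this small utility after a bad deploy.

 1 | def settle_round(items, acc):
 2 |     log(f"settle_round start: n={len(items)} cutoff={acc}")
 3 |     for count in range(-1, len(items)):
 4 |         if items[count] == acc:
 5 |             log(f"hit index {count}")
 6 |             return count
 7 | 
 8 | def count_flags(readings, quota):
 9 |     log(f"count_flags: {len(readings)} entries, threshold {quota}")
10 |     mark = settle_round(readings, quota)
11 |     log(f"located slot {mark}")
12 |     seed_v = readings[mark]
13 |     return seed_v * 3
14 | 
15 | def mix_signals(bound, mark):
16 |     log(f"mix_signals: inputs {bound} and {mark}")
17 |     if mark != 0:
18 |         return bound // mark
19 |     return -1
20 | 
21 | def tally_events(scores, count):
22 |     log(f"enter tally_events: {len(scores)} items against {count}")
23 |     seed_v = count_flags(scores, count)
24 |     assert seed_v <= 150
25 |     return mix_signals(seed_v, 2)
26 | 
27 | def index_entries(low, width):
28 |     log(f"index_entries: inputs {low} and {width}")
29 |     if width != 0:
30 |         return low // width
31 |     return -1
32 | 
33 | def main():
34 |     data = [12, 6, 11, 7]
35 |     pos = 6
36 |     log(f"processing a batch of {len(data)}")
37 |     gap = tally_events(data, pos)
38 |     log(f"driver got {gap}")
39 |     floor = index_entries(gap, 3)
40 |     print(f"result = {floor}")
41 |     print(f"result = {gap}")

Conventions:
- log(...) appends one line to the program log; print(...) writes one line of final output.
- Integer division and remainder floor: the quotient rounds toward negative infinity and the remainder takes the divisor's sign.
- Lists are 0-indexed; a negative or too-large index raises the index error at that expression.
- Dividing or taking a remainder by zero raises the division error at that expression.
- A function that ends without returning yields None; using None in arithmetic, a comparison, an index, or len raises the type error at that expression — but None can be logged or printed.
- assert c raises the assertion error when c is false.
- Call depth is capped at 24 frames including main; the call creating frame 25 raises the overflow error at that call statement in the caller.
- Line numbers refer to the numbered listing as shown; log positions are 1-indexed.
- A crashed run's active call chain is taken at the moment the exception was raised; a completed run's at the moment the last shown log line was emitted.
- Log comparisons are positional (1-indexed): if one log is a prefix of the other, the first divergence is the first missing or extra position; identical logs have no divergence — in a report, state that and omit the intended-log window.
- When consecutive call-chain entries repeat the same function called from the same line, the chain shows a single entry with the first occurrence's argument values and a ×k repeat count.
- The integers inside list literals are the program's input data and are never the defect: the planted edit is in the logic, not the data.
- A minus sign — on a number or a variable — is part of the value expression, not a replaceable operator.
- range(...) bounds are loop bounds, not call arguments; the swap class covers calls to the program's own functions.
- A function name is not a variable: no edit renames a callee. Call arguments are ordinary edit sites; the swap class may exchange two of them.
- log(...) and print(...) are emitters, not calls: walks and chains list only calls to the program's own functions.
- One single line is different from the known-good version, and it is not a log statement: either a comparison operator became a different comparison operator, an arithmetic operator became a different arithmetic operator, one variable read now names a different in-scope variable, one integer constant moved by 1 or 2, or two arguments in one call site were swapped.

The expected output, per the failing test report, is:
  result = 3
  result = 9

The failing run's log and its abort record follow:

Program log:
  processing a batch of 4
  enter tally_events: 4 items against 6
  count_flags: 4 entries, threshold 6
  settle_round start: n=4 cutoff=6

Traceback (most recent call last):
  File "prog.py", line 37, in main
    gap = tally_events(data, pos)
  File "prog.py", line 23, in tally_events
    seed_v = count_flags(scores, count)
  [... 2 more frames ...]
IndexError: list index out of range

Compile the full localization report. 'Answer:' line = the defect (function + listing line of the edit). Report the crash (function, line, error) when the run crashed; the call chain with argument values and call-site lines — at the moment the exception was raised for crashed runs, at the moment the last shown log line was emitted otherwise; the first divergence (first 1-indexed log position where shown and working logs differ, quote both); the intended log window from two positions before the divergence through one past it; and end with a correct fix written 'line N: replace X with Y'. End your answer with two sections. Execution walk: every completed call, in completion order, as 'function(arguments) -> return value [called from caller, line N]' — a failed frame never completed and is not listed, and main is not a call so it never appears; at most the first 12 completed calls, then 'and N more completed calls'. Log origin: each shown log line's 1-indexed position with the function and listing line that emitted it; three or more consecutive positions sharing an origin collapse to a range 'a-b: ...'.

Answer: the defect is in settle_round at line 3.
The tell: The shown log is a 4-line prefix of the intended one, whose next entry is 'hit index 1'.
Crash: settle_round, line 4, IndexError.
Call chain: main -> tally_events([12, 6, 11, 7], 6) (called at line 37) -> count_flags([12, 6, 11, 7], 6) (called at line 23) -> settle_round([12, 6, 11, 7], 6) (called at line 10).
First divergence: position 5 — the faulty run's log ends after 4 lines; the working version continues with 'hit index 1'.
Intended log window:
  3: count_flags: 4 entries, threshold 6
  4: settle_round start: n=4 cutoff=6
  5: hit index 1
  6: located slot 1
Execution walk:
  (no call completed)
Log origin:
  1: from main, line 36
  2: from tally_events, line 22
  3: from count_flags, line 9
  4: from settle_round, line 2
A correct fix: line 3: replace `-1` with `0`.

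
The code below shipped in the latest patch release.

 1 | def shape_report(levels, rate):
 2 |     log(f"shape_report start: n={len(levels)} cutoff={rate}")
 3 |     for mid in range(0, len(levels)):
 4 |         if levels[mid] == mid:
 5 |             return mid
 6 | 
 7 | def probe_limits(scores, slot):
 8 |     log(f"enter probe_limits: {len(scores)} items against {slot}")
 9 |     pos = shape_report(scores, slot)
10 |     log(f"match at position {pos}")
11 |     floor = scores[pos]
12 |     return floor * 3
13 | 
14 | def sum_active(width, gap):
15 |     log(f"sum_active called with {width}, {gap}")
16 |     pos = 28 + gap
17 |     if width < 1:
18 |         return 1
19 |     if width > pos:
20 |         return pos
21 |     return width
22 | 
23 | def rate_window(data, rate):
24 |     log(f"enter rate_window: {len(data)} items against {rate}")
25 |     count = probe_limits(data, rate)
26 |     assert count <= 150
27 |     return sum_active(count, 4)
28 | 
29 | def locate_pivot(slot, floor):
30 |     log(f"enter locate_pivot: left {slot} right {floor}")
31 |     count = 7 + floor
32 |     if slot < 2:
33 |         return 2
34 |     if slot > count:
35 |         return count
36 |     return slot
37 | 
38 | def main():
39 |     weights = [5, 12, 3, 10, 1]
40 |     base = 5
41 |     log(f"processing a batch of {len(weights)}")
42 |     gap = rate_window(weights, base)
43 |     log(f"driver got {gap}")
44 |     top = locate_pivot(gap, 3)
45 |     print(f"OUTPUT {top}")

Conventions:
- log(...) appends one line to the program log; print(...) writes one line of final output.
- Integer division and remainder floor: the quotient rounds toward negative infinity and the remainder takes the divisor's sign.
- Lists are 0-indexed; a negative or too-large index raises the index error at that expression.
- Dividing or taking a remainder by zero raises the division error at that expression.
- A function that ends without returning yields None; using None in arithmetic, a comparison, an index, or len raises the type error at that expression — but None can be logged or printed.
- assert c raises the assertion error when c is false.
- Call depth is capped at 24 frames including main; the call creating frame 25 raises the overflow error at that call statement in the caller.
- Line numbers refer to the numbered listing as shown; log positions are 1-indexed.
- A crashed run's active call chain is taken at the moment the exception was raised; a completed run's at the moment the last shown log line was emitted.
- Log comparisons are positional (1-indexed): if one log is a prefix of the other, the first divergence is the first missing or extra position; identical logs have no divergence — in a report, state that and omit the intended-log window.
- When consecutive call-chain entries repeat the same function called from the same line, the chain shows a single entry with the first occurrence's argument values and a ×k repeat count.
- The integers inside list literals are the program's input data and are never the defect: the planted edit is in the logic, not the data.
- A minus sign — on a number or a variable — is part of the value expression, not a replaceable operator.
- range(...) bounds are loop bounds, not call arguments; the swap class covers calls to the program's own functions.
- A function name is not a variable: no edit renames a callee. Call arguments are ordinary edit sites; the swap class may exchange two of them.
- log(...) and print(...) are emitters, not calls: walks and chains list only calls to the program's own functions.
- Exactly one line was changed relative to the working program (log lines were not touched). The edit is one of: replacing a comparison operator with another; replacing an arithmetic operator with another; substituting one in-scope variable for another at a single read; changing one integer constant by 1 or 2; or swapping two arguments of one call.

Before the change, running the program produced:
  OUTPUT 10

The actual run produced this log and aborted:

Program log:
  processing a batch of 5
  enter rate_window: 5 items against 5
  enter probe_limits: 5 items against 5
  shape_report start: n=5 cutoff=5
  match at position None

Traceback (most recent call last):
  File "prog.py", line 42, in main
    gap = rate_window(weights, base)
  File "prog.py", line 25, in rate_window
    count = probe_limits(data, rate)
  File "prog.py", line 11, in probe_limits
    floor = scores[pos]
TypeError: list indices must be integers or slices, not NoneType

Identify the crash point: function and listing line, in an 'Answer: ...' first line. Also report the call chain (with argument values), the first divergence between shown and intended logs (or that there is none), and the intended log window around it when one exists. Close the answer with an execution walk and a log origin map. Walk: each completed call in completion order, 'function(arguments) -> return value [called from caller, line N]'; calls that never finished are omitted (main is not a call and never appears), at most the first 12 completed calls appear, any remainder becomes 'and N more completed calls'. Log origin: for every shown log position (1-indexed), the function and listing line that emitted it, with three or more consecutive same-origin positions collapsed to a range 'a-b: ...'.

Answer: the error was raised in probe_limits, line 11.
Core observation: Everything matches until log position 5, which reads 'match at position None' in place of 'match at position 0'.
Call chain: main -> rate_window([5, 12, 3, 10, 1], 5) (called at line 42) -> probe_limits([5, 12, 3, 10, 1], 5) (called at line 25).
First divergence: position 5 — shown 'match at position None', intended 'match at position 0'.
Intended log window:
  3: enter probe_limits: 5 items against 5
  4: shape_report start: n=5 cutoff=5
  5: match at position 0
  6: sum_active called with 15, 4
Execution walk:
  shape_report([5, 12, 3, 10, 1], 5) -> None  [called from probe_limits, line 9]
Log origins:
  1: from main, line 41
  2: from rate_window, line 24
  3: from probe_limits, line 8
  4: from shape_report, line 2
  5: from probe_limits, line 10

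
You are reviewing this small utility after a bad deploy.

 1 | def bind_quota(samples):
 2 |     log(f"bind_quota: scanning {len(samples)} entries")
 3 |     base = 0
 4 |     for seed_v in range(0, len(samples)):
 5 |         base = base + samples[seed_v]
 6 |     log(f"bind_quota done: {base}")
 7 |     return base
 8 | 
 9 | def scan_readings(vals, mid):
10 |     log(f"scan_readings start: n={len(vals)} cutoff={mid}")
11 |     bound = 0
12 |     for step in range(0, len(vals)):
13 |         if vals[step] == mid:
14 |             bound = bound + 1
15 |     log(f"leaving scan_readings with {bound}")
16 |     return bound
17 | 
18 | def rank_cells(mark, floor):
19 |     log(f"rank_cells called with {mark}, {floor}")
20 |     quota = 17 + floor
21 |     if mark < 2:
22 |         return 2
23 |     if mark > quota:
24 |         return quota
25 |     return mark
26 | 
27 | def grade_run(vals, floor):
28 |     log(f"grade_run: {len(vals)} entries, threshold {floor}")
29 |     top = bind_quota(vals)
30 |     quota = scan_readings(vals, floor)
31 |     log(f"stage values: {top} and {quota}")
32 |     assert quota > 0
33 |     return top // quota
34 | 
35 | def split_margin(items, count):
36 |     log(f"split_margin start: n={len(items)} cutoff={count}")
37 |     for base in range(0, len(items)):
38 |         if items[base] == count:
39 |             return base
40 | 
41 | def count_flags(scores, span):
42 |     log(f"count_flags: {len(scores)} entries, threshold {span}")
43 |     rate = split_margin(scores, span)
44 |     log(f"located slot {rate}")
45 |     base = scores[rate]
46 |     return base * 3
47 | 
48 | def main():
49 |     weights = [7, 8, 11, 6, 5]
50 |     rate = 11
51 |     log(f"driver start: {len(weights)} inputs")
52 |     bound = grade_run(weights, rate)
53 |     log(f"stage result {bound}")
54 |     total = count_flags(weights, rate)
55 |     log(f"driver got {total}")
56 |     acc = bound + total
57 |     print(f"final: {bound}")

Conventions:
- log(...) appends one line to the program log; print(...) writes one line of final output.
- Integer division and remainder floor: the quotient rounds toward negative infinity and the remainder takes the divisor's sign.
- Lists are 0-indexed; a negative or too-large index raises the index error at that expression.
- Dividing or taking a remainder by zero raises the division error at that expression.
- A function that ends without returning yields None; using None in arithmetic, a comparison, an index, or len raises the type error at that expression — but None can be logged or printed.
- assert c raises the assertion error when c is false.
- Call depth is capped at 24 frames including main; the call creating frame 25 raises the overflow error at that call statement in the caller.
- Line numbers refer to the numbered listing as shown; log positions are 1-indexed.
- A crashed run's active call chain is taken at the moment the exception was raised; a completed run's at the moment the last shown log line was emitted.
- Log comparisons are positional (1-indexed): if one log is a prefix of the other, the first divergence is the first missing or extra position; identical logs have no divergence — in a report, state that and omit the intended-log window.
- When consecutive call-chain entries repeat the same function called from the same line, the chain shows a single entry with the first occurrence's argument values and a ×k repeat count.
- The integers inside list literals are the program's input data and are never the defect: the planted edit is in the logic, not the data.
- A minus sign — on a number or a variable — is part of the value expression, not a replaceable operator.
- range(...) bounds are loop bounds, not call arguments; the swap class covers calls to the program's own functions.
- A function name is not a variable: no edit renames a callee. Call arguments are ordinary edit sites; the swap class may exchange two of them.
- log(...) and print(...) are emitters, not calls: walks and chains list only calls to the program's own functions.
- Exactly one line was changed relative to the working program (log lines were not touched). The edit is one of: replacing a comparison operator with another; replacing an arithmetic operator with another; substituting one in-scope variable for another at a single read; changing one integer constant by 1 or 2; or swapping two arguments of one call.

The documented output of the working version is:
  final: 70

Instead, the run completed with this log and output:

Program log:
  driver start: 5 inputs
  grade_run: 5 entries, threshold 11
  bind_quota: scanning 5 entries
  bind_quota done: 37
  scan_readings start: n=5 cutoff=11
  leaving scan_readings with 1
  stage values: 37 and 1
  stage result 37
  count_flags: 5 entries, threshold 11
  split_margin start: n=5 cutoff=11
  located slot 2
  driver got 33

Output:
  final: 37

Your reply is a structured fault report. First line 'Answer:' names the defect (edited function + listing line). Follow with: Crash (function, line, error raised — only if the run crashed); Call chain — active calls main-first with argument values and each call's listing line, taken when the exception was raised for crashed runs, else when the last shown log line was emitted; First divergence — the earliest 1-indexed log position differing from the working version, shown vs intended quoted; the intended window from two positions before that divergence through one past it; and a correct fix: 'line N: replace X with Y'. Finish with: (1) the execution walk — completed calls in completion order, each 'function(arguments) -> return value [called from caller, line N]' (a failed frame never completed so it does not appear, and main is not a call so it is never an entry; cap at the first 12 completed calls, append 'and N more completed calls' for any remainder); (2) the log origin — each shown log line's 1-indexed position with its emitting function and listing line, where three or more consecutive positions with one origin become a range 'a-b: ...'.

Answer: the defect is in main at line 57.
Key observation: Log streams are identical — the defect surfaces only in the printed output.
Call chain: main.
First divergence: none (the log streams are identical).
Execution walk:
  bind_quota([7, 8, 11, 6, 5]) -> 37  [called from grade_run, line 29]
  scan_readings([7, 8, 11, 6, 5], 11) -> 1  [called from grade_run, line 30]
  grade_run([7, 8, 11, 6, 5], 11) -> 37  [called from main, line 52]
  split_margin([7, 8, 11, 6, 5], 11) -> 2  [called from count_flags, line 43]
  count_flags([7, 8, 11, 6, 5], 11) -> 33  [called from main, line 54]
Log origin:
  1: emitted by main (line 51)
  2: emitted by grade_run (line 28)
  3: emitted by bind_quota (line 2)
  4: emitted by bind_quota (line 6)
  5: emitted by scan_readings (line 10)
  6: emitted by scan_readings (line 15)
  7: emitted by grade_run (line 31)
  8: emitted by main (line 53)
  9: emitted by count_flags (line 42)
  10: emitted by split_margin (line 36)
  11: emitted by count_flags (line 44)
  12: emitted by main (line 55)
A correct fix: line 57: replace `bound` with `acc`.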